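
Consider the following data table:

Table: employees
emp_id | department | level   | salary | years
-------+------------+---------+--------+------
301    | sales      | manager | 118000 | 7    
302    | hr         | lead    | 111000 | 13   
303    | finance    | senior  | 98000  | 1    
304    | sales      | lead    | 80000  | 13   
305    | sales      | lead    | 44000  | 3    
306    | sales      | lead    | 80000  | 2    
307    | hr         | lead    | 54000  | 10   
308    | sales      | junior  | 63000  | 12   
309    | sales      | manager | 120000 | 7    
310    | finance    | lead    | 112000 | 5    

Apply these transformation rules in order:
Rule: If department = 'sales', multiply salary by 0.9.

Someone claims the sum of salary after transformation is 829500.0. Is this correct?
Yes, the result is correct.

Step 1: Calculate the correct sum after transformation
Step 2: Apply multiplier 0.9 to records where department = 'sales'
Step 3: Correct result = 829500.0
Step 4: Claimed result = 829500.0
Step 5: 829500.0 = 829500.0 ✓
Conclusion: The claimed result is correct.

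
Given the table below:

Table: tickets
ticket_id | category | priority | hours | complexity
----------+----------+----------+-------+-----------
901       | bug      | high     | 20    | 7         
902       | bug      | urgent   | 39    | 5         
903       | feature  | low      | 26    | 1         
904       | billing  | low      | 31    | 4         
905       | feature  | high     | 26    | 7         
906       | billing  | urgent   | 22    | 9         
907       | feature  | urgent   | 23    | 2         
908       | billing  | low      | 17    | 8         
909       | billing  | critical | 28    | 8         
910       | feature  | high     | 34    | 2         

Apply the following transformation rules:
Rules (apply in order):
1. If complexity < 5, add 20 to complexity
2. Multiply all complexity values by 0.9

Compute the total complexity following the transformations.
119.7

Step 1: Apply Rule 1 - Add 20 to records with complexity < 5
  - 4 records affected: 9 + (4 × 20) = 89
  - Unaffected records: 44
  - Sum after Rule 1: 133
Step 2: Apply Rule 2 - Multiply all by 0.9
  - 133 × 0.9 = 119.7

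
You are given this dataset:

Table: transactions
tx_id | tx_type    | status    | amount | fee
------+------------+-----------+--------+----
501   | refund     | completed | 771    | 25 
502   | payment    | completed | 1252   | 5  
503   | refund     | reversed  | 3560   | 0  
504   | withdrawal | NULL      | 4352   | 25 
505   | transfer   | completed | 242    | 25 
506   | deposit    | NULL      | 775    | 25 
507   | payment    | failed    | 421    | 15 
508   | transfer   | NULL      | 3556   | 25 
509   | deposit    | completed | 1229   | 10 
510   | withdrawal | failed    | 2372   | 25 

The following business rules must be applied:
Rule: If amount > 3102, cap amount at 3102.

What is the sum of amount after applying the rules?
16368

Step 1: 3 records have amount > 3102
Step 2: These records originally summed to 11468
Step 3: After capping: 3 × 3102 = 9306
Step 4: Unaffected records sum: 7062
Step 5: Final sum = 9306 + 7062 = 16368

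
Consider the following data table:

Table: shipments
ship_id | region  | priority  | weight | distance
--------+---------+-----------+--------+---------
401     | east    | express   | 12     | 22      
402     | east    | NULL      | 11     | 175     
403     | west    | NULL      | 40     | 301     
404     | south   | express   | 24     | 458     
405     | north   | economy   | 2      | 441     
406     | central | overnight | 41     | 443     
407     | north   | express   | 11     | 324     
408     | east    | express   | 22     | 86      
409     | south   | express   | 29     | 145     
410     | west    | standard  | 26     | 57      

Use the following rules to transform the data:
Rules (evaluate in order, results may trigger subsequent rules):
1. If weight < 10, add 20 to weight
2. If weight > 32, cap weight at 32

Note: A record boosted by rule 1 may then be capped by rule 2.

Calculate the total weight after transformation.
221

Step 1: Apply rule 1 to records with weight < 10
  - 1 records get bonus of 20
  - Of these, 0 records then exceed 32 and get capped
Step 2: Apply rule 2 to records with weight > 32
  - 2 records (original) are capped
Step 3: Calculate final sum = 221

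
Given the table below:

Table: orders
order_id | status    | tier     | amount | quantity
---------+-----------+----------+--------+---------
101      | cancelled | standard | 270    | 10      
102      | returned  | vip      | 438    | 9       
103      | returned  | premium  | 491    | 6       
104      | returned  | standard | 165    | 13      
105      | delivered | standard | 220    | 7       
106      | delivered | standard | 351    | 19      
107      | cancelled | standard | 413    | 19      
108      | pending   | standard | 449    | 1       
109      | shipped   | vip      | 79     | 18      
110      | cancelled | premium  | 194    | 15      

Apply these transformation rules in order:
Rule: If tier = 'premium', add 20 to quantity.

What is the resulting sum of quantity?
157

Step 1: Count records where tier = 'premium': 2
Step 2: Total bonus added: 2 × 20 = 40
Step 3: Original sum of quantity: 117
Step 4: Final sum = 117 + 40 = 157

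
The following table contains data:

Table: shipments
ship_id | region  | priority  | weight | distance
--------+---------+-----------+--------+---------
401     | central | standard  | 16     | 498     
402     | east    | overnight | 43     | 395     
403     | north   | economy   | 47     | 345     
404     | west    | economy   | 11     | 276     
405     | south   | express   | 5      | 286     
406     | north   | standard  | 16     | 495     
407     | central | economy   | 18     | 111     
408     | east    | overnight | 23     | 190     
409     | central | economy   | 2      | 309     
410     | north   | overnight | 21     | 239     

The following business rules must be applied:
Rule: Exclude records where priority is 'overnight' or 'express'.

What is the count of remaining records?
6

Step 1: Count records to exclude
  - 3 (overnight) + 1 (express) = 4 records
Step 2: Total records: 10
Step 3: Remaining = 10 - 4 = 6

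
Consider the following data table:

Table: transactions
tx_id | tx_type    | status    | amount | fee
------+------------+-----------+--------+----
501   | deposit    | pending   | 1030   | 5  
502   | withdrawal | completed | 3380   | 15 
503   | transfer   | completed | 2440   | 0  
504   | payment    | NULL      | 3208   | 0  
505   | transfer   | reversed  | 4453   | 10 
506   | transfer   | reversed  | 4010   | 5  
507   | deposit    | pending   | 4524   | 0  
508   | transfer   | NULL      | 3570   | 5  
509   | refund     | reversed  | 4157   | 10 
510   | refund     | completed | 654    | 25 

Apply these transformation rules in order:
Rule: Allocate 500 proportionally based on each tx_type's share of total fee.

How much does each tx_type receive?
deposit: 33.33, payment: 0.0, refund: 233.33, transfer: 133.33, withdrawal: 100.0

Step 1: Calculate total fee = 75
Step 2: Calculate each tx_type's proportion:
  deposit: 5/75 = 6.67% → 33.33
  payment: 0/75 = 0.00% → 0.0
  refund: 35/75 = 46.67% → 233.33
  transfer: 20/75 = 26.67% → 133.33
  withdrawal: 15/75 = 20.00% → 100.0
Step 3: Verify: sum of allocations ≈ 500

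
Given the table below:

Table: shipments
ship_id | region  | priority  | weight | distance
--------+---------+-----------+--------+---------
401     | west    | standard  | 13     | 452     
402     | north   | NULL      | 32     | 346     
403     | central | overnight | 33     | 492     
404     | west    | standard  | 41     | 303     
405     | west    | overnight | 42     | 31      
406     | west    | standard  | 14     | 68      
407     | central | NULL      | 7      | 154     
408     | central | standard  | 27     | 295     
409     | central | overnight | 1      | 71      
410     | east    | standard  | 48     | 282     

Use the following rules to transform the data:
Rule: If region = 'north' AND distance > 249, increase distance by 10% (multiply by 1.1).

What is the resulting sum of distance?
2528.6

Step 1: Find records where region = 'north' AND distance > 249
Step 2: 1 records match, summing to 346
Step 3: After multiplier: 346 × 1.1 = 380.6
Step 4: Unaffected records sum: 2148
Step 5: Final sum = 380.6 + 2148 = 2528.6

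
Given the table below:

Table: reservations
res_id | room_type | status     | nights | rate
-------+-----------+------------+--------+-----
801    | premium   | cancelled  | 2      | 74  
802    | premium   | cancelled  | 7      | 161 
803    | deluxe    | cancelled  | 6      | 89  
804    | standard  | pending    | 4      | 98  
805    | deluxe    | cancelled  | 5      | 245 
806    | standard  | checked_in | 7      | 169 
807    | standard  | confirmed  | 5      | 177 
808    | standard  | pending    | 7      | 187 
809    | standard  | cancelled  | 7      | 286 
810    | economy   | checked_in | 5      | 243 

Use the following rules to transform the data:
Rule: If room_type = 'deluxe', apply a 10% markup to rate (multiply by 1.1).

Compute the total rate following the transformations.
1762.4

Step 1: Records with room_type = 'deluxe' have total rate = 334
Step 2: Apply multiplier: 334 × 1.1 = 367.4
Step 3: Other records total: 1395
Step 4: Final sum = 367.4 + 1395 = 1762.4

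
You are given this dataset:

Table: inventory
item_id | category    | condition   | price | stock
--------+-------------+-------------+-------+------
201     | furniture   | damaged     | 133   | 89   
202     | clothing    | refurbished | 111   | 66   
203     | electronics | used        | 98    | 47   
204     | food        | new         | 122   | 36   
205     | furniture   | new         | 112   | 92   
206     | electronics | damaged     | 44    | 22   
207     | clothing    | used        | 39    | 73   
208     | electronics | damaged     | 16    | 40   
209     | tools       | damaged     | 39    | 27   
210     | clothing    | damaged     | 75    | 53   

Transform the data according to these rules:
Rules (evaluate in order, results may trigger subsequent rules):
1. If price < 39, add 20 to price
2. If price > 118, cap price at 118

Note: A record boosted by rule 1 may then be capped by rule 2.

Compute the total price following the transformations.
790

Step 1: Apply rule 1 to records with price < 39
  - 1 records get bonus of 20
  - Of these, 0 records then exceed 118 and get capped
Step 2: Apply rule 2 to records with price > 118
  - 2 records (original) are capped
Step 3: Calculate final sum = 790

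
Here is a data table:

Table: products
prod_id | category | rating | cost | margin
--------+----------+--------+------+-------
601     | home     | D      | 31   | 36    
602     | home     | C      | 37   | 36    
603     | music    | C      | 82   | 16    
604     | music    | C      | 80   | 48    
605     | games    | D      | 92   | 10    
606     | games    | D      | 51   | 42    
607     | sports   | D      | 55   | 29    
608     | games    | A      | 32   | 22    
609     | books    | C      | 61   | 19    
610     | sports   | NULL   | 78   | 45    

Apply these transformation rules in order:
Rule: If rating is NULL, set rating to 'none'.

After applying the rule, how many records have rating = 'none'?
1

Step 1: Count records where rating IS NULL
Step 2: Found 1 records with NULL rating
Step 3: These records will have rating set to 'none'
Step 4: Records already having rating = 'none': 0
Step 5: Answer: 1 + 0 = 1 records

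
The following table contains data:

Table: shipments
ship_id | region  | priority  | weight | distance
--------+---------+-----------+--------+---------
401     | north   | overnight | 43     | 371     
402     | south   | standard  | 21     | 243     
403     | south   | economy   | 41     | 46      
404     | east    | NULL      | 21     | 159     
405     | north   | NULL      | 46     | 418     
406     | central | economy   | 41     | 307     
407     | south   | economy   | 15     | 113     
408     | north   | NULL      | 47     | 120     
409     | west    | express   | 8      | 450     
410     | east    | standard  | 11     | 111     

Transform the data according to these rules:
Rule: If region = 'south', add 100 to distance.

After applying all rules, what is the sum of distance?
2638

Step 1: Count records where region = 'south': 3
Step 2: Total bonus added: 3 × 100 = 300
Step 3: Original sum of distance: 2338
Step 4: Final sum = 2338 + 300 = 2638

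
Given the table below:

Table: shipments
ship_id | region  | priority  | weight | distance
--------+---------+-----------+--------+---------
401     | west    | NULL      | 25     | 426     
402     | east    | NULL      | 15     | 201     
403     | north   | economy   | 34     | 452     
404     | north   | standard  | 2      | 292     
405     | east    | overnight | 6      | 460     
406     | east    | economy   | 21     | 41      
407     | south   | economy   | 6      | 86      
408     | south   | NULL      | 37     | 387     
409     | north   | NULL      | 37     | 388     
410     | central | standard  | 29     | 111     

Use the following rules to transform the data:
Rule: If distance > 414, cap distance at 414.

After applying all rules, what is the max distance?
414

Step 1: Original maximum distance = 460
Step 2: Apply cap at 414
Step 3: 3 records had distance > 414 and were capped
Step 4: Maximum after transformation = 414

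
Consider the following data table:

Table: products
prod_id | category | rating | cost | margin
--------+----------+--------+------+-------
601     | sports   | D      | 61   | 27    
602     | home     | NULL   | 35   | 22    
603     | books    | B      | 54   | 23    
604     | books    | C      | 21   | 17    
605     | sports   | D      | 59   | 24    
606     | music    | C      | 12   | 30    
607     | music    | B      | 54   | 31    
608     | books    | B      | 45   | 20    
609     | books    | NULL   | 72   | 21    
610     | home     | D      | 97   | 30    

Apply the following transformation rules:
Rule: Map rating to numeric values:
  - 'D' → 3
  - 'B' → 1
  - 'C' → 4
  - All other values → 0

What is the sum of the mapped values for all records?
20

Step 1: Apply mapping to each record
Step 2: Count by status:
  'D': 3 records × 3 = 9
  'B': 3 records × 1 = 3
  'C': 2 records × 4 = 8
Step 3: Sum all mapped values = 20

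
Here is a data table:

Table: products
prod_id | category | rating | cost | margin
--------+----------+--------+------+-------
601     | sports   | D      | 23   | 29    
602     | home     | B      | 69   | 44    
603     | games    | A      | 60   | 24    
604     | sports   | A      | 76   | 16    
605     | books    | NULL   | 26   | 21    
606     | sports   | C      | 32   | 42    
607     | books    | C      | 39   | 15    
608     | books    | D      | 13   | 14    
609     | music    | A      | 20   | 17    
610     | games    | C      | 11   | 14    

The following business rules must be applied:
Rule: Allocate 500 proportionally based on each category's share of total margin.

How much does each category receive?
books: 105.93, games: 80.51, home: 93.22, music: 36.02, sports: 184.32

Step 1: Calculate total margin = 236
Step 2: Calculate each category's proportion:
  books: 50/236 = 21.19% → 105.93
  games: 38/236 = 16.10% → 80.51
  home: 44/236 = 18.64% → 93.22
  music: 17/236 = 7.20% → 36.02
  sports: 87/236 = 36.86% → 184.32
Step 3: Verify: sum of allocations ≈ 500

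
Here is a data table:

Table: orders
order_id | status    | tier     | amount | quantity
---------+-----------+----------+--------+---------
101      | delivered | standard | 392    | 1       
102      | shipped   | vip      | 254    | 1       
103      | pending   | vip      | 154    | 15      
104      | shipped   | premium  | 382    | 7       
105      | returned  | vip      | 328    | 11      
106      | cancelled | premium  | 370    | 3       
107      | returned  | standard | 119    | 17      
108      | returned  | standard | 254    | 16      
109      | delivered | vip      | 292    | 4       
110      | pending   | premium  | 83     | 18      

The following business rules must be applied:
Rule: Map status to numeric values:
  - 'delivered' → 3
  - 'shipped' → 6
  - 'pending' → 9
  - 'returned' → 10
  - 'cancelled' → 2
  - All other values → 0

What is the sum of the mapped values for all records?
68

Step 1: Apply mapping to each record
Step 2: Count by status:
  'delivered': 2 records × 3 = 6
  'shipped': 2 records × 6 = 12
  'pending': 2 records × 9 = 18
  'returned': 3 records × 10 = 30
  'cancelled': 1 records × 2 = 2
Step 3: Sum all mapped values = 68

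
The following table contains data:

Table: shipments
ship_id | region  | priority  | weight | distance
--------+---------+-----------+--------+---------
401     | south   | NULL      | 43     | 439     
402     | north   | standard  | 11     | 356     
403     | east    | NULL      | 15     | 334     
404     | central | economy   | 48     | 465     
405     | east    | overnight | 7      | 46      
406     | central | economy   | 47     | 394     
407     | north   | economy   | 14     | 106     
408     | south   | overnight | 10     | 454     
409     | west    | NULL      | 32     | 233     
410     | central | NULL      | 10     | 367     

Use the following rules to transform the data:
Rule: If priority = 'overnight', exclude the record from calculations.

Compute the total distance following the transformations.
2694

Step 1: Identify records where priority = 'overnight'
Step 2: The excluded records sum to 500
Step 3: Original total distance = 3194
Step 4: Remaining total = 3194 - 500 = 2694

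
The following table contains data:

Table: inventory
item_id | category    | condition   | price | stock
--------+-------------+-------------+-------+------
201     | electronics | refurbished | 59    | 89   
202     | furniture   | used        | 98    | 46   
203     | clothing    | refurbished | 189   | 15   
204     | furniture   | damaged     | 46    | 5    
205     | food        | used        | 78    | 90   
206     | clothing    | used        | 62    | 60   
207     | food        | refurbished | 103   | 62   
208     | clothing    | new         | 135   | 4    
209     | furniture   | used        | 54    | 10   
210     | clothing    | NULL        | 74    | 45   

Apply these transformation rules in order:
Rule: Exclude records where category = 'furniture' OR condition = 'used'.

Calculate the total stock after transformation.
215

Step 1: Find records where category = 'furniture' OR condition = 'used'
Step 2: 5 records match, summing to 211
Step 3: Original sum: 426
Step 4: Remaining sum = 426 - 211 = 215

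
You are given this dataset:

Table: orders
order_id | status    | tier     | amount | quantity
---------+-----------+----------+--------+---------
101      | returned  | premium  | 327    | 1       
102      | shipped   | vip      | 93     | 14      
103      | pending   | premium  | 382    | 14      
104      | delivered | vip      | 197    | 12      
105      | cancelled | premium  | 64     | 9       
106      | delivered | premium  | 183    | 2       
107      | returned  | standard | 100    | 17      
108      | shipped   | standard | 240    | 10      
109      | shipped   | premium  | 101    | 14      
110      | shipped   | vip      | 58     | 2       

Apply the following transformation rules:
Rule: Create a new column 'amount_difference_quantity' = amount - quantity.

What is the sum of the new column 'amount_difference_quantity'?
1650

Step 1: For each record, compute amount - quantity
Example calculations:
  327 - 1 = 326
  93 - 14 = 79
  382 - 14 = 368
  ...
Step 2: Sum all derived values
Step 3: Total = 1650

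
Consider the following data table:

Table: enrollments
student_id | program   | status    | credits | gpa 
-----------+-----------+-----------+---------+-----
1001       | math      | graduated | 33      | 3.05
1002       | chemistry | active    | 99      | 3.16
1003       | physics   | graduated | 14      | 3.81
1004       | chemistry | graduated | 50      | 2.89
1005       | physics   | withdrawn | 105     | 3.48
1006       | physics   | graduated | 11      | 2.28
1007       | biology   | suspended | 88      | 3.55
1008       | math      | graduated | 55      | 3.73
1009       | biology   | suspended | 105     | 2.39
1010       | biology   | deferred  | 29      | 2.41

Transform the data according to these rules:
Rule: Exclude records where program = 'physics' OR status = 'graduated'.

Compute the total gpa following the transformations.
11.51

Step 1: Find records where program = 'physics' OR status = 'graduated'
Step 2: 6 records match, summing to 19.24
Step 3: Original sum: 30.75
Step 4: Remaining sum = 30.75 - 19.24 = 11.51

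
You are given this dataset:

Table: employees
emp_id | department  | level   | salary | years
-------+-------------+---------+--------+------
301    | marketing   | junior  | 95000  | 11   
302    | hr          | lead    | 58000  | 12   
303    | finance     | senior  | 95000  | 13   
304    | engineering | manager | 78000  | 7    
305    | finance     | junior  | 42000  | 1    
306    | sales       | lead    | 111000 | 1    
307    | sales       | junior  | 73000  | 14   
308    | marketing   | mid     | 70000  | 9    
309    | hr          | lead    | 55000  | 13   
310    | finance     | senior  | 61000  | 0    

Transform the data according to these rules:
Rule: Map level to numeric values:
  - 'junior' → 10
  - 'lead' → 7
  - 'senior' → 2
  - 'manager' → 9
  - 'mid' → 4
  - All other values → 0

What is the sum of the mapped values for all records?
68

Step 1: Apply mapping to each record
Step 2: Count by status:
  'junior': 3 records × 10 = 30
  'lead': 3 records × 7 = 21
  'senior': 2 records × 2 = 4
  'manager': 1 records × 9 = 9
  'mid': 1 records × 4 = 4
Step 3: Sum all mapped values = 68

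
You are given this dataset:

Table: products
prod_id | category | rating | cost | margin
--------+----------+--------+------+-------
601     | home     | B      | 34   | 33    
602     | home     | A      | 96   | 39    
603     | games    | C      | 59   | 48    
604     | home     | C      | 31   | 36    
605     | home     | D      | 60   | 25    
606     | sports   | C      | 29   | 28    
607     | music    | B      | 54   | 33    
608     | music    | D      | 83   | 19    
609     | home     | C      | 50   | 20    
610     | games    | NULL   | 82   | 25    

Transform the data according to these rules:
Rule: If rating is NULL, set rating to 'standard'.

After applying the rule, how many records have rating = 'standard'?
1

Step 1: Count records where rating IS NULL
Step 2: Found 1 records with NULL rating
Step 3: These records will have rating set to 'standard'
Step 4: Records already having rating = 'standard': 0
Step 5: Answer: 1 + 0 = 1 records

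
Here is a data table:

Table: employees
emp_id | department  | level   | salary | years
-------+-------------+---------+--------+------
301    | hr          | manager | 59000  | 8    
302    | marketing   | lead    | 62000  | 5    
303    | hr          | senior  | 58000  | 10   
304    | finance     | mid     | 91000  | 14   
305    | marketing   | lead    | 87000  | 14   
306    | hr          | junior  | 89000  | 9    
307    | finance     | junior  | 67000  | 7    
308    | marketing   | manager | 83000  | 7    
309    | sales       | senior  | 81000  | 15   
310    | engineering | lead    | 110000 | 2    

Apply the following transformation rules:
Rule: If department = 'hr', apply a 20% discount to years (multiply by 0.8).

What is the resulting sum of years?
85.6

Step 1: Records with department = 'hr' have total years = 27
Step 2: Apply multiplier: 27 × 0.8 = 21.6
Step 3: Other records total: 64
Step 4: Final sum = 21.6 + 64 = 85.6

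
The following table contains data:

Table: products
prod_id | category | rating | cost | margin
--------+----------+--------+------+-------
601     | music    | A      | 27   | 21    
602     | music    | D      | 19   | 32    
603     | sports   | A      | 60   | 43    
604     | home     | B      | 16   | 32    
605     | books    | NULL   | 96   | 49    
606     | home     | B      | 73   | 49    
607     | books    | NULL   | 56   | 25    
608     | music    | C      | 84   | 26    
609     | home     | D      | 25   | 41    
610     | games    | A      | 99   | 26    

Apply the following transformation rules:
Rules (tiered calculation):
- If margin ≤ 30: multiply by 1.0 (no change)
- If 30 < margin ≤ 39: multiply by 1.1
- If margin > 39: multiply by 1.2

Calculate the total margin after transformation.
386.8

Step 1: Tier 1 (margin ≤ 30): 4 records, sum = 98 × 1.0 = 98.0
Step 2: Tier 2 (30 < margin ≤ 39): 2 records, sum = 64 × 1.1 = 70.4
Step 3: Tier 3 (margin > 39): 4 records, sum = 182 × 1.2 = 218.4
Step 4: Final sum = 98.0 + 70.4 + 218.4 = 386.8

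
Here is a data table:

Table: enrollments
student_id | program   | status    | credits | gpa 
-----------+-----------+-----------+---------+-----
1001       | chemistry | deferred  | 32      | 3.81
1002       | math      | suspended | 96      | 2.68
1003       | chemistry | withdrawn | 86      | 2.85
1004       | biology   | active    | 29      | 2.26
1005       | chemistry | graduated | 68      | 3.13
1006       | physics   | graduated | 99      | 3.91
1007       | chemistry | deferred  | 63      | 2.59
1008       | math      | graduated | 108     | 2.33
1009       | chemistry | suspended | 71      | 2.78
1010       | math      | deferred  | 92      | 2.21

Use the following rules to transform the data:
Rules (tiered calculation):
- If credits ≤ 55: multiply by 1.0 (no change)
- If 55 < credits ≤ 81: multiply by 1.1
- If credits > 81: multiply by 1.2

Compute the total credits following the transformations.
860.4

Step 1: Tier 1 (credits ≤ 55): 2 records, sum = 61 × 1.0 = 61.0
Step 2: Tier 2 (55 < credits ≤ 81): 3 records, sum = 202 × 1.1 = 222.2
Step 3: Tier 3 (credits > 81): 5 records, sum = 481 × 1.2 = 577.2
Step 4: Final sum = 61.0 + 222.2 + 577.2 = 860.4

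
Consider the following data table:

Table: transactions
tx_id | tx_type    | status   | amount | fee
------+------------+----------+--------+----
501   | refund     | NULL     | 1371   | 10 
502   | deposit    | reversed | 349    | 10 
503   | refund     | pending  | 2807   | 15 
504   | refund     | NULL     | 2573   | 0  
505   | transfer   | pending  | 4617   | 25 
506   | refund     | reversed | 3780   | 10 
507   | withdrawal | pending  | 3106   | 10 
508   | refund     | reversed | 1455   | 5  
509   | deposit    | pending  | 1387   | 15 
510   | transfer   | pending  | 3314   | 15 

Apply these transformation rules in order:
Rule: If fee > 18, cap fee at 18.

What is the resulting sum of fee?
108

Step 1: 1 records have fee > 18
Step 2: These records originally summed to 25
Step 3: After capping: 1 × 18 = 18
Step 4: Unaffected records sum: 90
Step 5: Final sum = 18 + 90 = 108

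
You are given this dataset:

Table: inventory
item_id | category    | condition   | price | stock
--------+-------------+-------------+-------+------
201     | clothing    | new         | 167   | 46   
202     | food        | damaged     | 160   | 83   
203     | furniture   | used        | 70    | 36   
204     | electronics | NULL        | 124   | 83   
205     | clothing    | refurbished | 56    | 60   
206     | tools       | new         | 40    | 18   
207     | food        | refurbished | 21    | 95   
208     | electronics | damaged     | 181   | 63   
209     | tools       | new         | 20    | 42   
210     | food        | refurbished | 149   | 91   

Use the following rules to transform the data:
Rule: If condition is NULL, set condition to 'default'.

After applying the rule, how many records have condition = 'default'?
1

Step 1: Count records where condition IS NULL
Step 2: Found 1 records with NULL condition
Step 3: These records will have condition set to 'default'
Step 4: Records already having condition = 'default': 0
Step 5: Answer: 1 + 0 = 1 records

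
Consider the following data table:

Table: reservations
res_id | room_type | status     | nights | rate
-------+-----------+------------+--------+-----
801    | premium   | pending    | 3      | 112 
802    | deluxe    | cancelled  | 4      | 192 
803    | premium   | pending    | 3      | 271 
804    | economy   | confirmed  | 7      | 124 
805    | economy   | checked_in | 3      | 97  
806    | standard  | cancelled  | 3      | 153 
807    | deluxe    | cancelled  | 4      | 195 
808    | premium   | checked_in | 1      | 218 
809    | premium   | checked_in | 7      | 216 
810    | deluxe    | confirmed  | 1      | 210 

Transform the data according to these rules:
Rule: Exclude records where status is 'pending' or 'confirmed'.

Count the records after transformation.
6

Step 1: Count records to exclude
  - 2 (pending) + 2 (confirmed) = 4 records
Step 2: Total records: 10
Step 3: Remaining = 10 - 4 = 6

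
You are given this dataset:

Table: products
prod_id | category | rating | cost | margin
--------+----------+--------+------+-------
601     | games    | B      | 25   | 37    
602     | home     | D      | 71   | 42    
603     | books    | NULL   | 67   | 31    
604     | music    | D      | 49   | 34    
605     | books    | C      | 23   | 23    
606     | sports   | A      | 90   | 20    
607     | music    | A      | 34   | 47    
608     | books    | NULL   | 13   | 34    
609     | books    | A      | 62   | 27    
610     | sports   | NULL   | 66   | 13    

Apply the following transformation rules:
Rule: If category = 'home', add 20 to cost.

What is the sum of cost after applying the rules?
520

Step 1: Count records where category = 'home': 1
Step 2: Total bonus added: 1 × 20 = 20
Step 3: Original sum of cost: 500
Step 4: Final sum = 500 + 20 = 520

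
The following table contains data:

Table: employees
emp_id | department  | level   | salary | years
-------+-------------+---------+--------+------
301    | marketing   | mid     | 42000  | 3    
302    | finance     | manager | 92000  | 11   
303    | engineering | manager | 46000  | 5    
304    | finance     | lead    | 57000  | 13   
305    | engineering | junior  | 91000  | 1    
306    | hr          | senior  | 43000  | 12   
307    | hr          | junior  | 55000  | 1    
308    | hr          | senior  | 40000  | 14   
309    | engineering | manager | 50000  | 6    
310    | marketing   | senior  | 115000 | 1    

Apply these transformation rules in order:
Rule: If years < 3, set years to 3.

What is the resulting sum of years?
73

Step 1: 3 records have years < 3
Step 2: These records originally summed to 3
Step 3: After setting to minimum: 3 × 3 = 9
Step 4: Unaffected records sum: 64
Step 5: Final sum = 9 + 64 = 73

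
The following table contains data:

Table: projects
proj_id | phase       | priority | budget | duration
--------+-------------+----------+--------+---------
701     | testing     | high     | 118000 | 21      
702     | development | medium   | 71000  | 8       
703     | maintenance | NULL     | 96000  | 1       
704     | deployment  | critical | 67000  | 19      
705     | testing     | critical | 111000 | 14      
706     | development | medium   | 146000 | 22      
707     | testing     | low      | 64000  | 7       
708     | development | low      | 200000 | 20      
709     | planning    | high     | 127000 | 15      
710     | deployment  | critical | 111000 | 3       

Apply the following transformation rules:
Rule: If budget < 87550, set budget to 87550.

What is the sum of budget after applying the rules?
1171650

Step 1: 3 records have budget < 87550
Step 2: These records originally summed to 202000
Step 3: After setting to minimum: 3 × 87550 = 262650
Step 4: Unaffected records sum: 909000
Step 5: Final sum = 262650 + 909000 = 1171650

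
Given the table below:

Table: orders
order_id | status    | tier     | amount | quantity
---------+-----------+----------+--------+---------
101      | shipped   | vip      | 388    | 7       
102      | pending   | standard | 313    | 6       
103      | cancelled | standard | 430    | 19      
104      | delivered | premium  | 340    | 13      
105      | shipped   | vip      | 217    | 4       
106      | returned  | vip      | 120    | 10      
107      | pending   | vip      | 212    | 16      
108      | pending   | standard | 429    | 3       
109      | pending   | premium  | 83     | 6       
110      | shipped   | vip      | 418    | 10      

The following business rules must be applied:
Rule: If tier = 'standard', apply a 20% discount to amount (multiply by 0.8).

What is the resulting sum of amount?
2715.6

Step 1: Records with tier = 'standard' have total amount = 1172
Step 2: Apply multiplier: 1172 × 0.8 = 937.6
Step 3: Other records total: 1778
Step 4: Final sum = 937.6 + 1778 = 2715.6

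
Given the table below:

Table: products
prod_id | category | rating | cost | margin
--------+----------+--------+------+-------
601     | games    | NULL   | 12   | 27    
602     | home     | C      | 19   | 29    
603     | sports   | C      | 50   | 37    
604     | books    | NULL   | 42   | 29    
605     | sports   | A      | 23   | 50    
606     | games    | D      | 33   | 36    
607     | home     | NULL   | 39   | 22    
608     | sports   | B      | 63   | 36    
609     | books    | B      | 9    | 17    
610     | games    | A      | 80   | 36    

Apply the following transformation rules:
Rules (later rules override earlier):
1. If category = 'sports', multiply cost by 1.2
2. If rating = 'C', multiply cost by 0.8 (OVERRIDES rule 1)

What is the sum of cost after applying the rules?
373.4

Step 1: Rule 2 takes priority for records with rating = 'C'
  - 2 records: 69 × 0.8 = 55.2
Step 2: Rule 1 applies to remaining records with category = 'sports'
  - 2 records: 86 × 1.2 = 103.2
Step 3: Other records unchanged: 215
Step 4: Final sum = 55.2 + 103.2 + 215 = 373.4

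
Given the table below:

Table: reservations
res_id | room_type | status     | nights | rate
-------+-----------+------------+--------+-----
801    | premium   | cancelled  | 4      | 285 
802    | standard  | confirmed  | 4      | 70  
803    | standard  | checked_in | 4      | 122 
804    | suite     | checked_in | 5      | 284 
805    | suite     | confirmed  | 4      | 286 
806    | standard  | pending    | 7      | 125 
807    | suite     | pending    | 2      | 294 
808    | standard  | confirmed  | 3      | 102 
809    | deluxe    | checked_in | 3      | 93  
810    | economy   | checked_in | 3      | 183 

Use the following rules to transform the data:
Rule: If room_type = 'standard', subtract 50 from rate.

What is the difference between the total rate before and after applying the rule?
200

Step 1: Original sum of rate = 1844
Step 2: 4 records have room_type = 'standard'
Step 3: Each affected record changes by -50
Step 4: Total change = 4 × -50 = -200
Step 5: New sum = 1844 + -200 = 1644
Step 6: Difference = |1644 - 1844| = 200
        (Sum decreased by 200)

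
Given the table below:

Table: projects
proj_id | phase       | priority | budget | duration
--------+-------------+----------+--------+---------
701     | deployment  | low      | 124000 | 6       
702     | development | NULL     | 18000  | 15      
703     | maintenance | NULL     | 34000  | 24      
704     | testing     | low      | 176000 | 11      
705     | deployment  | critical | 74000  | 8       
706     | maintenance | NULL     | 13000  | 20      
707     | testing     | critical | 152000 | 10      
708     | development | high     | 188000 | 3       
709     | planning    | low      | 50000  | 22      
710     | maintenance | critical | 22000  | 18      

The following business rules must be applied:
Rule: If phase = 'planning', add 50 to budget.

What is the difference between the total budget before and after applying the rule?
50

Step 1: Original sum of budget = 851000
Step 2: 1 records have phase = 'planning'
Step 3: Each affected record changes by 50
Step 4: Total change = 1 × 50 = 50
Step 5: New sum = 851000 + 50 = 851050
Step 6: Difference = |851050 - 851000| = 50
        (Sum increased by 50)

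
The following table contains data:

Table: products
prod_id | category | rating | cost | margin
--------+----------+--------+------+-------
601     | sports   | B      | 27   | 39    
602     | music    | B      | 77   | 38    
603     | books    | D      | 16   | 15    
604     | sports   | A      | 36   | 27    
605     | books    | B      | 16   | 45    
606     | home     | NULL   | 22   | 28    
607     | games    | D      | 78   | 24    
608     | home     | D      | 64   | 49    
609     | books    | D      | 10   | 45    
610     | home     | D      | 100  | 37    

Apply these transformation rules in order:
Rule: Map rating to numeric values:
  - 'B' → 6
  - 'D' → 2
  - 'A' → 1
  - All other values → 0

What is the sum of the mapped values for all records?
29

Step 1: Apply mapping to each record
Step 2: Count by status:
  'B': 3 records × 6 = 18
  'D': 5 records × 2 = 10
  'A': 1 records × 1 = 1
Step 3: Sum all mapped values = 29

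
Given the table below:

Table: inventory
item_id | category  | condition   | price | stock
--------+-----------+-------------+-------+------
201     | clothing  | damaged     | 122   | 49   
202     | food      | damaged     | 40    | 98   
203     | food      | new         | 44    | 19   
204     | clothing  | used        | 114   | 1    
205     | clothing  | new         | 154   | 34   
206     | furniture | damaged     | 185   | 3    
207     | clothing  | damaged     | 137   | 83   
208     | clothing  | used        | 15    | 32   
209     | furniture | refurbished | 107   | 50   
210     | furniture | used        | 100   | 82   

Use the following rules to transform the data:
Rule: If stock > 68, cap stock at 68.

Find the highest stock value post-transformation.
68

Step 1: Original maximum stock = 98
Step 2: Apply cap at 68
Step 3: 3 records had stock > 68 and were capped
Step 4: Maximum after transformation = 68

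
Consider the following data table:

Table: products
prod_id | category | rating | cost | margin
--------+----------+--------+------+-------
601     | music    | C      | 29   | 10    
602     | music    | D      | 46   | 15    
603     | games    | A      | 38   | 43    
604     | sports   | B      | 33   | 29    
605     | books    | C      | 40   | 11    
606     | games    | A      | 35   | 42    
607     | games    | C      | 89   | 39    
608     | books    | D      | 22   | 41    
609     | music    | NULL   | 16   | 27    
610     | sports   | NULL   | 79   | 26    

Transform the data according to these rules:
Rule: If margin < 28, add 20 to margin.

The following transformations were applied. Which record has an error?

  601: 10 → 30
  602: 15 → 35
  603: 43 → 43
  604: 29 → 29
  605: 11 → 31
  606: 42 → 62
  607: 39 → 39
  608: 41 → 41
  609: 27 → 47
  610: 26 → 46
Record 606 has an error. The correct transformed value should be 42, not 62.

Step 1: Check each record against the rule
Step 2: Record 606 has margin = 42
Step 3: Since 42 >= 28, the bonus should not have been applied
Step 4: Correct value = 42, but claimed value = 62
Conclusion: Record 606 has the error.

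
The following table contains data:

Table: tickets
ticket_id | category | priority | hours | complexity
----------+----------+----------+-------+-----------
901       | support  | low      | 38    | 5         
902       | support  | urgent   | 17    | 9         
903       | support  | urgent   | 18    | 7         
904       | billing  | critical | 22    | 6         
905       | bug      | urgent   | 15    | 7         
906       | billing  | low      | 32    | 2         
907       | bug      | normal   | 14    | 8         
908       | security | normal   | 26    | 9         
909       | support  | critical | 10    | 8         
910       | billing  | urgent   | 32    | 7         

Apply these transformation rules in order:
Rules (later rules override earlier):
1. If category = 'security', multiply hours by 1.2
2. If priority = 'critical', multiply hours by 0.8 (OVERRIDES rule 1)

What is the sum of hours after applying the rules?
222.8

Step 1: Rule 2 takes priority for records with priority = 'critical'
  - 2 records: 32 × 0.8 = 25.6
Step 2: Rule 1 applies to remaining records with category = 'security'
  - 1 records: 26 × 1.2 = 31.2
Step 3: Other records unchanged: 166
Step 4: Final sum = 25.6 + 31.2 + 166 = 222.8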